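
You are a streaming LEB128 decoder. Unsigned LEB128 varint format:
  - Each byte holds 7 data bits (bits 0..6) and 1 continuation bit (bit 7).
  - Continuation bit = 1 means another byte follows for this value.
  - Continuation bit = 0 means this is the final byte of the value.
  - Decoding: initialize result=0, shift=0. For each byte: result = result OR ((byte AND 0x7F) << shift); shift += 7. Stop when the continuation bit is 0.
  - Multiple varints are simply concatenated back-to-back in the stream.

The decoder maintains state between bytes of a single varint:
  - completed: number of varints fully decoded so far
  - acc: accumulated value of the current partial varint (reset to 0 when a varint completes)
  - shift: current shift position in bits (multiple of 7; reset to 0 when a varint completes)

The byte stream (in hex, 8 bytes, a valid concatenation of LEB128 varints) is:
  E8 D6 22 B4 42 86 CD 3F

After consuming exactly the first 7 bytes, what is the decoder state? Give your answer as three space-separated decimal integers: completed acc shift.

Answer: 2 9862 14

Derivation:
byte[0]=0xE8 cont=1 payload=0x68: acc |= 104<<0 -> completed=0 acc=104 shift=7
byte[1]=0xD6 cont=1 payload=0x56: acc |= 86<<7 -> completed=0 acc=11112 shift=14
byte[2]=0x22 cont=0 payload=0x22: varint #1 complete (value=568168); reset -> completed=1 acc=0 shift=0
byte[3]=0xB4 cont=1 payload=0x34: acc |= 52<<0 -> completed=1 acc=52 shift=7
byte[4]=0x42 cont=0 payload=0x42: varint #2 complete (value=8500); reset -> completed=2 acc=0 shift=0
byte[5]=0x86 cont=1 payload=0x06: acc |= 6<<0 -> completed=2 acc=6 shift=7
byte[6]=0xCD cont=1 payload=0x4D: acc |= 77<<7 -> completed=2 acc=9862 shift=14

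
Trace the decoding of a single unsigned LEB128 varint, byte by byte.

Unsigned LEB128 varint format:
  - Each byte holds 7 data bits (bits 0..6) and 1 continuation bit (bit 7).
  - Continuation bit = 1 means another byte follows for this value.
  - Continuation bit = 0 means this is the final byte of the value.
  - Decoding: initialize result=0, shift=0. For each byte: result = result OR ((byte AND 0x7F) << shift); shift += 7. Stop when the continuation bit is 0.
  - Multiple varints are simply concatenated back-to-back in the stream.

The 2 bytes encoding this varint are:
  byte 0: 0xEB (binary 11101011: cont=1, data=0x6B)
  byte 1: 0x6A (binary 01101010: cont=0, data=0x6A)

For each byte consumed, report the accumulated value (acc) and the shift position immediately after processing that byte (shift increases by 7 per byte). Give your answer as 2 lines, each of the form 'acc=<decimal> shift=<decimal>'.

Answer: acc=107 shift=7
acc=13675 shift=14

Derivation:
byte 0=0xEB: payload=0x6B=107, contrib = 107<<0 = 107; acc -> 107, shift -> 7
byte 1=0x6A: payload=0x6A=106, contrib = 106<<7 = 13568; acc -> 13675, shift -> 14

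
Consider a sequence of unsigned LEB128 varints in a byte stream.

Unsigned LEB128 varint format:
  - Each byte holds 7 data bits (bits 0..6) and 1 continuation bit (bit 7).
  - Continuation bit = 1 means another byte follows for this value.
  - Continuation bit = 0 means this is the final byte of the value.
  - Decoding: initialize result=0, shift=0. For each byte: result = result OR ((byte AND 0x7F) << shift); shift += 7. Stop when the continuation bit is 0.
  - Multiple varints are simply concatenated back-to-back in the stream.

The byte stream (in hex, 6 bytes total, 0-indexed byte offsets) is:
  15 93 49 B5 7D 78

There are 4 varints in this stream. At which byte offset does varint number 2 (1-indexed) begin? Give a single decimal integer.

  byte[0]=0x15 cont=0 payload=0x15=21: acc |= 21<<0 -> acc=21 shift=7 [end]
Varint 1: bytes[0:1] = 15 -> value 21 (1 byte(s))
  byte[1]=0x93 cont=1 payload=0x13=19: acc |= 19<<0 -> acc=19 shift=7
  byte[2]=0x49 cont=0 payload=0x49=73: acc |= 73<<7 -> acc=9363 shift=14 [end]
Varint 2: bytes[1:3] = 93 49 -> value 9363 (2 byte(s))
  byte[3]=0xB5 cont=1 payload=0x35=53: acc |= 53<<0 -> acc=53 shift=7
  byte[4]=0x7D cont=0 payload=0x7D=125: acc |= 125<<7 -> acc=16053 shift=14 [end]
Varint 3: bytes[3:5] = B5 7D -> value 16053 (2 byte(s))
  byte[5]=0x78 cont=0 payload=0x78=120: acc |= 120<<0 -> acc=120 shift=7 [end]
Varint 4: bytes[5:6] = 78 -> value 120 (1 byte(s))

Answer: 1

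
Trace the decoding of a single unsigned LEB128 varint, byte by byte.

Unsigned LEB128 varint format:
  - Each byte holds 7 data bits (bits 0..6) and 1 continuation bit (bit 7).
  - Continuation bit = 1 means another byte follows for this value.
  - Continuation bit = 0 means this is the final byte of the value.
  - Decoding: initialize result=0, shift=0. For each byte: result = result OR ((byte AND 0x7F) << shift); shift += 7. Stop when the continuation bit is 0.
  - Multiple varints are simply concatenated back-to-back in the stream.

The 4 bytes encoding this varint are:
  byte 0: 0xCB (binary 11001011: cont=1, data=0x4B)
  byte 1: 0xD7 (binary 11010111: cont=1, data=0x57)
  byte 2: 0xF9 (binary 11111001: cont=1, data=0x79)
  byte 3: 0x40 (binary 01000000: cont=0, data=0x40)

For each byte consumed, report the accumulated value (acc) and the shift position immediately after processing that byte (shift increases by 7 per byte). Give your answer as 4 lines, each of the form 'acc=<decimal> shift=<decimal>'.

byte 0=0xCB: payload=0x4B=75, contrib = 75<<0 = 75; acc -> 75, shift -> 7
byte 1=0xD7: payload=0x57=87, contrib = 87<<7 = 11136; acc -> 11211, shift -> 14
byte 2=0xF9: payload=0x79=121, contrib = 121<<14 = 1982464; acc -> 1993675, shift -> 21
byte 3=0x40: payload=0x40=64, contrib = 64<<21 = 134217728; acc -> 136211403, shift -> 28

Answer: acc=75 shift=7
acc=11211 shift=14
acc=1993675 shift=21
acc=136211403 shift=28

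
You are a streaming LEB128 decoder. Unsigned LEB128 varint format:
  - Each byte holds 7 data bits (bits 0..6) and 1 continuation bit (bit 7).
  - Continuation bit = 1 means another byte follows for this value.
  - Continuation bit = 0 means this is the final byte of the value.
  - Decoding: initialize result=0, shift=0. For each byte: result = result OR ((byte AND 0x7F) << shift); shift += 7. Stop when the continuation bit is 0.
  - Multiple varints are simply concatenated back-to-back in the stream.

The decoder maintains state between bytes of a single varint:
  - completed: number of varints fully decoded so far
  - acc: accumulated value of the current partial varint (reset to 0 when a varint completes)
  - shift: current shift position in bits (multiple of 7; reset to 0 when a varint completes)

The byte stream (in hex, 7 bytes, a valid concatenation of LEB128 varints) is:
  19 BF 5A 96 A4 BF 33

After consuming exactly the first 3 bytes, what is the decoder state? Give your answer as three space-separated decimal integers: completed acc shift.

byte[0]=0x19 cont=0 payload=0x19: varint #1 complete (value=25); reset -> completed=1 acc=0 shift=0
byte[1]=0xBF cont=1 payload=0x3F: acc |= 63<<0 -> completed=1 acc=63 shift=7
byte[2]=0x5A cont=0 payload=0x5A: varint #2 complete (value=11583); reset -> completed=2 acc=0 shift=0

Answer: 2 0 0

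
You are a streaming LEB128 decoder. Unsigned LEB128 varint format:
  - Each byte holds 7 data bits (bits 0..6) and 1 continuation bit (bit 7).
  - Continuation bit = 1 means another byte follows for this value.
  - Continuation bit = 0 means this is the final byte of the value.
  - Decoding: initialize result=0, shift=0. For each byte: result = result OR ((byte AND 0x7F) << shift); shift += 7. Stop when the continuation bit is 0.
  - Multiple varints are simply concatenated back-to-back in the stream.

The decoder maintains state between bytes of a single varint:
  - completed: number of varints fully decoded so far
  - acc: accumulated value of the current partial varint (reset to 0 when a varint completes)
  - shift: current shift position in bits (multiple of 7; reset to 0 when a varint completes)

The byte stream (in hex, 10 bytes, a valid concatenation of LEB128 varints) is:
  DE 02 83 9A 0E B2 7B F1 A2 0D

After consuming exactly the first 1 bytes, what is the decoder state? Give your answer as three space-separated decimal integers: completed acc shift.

byte[0]=0xDE cont=1 payload=0x5E: acc |= 94<<0 -> completed=0 acc=94 shift=7

Answer: 0 94 7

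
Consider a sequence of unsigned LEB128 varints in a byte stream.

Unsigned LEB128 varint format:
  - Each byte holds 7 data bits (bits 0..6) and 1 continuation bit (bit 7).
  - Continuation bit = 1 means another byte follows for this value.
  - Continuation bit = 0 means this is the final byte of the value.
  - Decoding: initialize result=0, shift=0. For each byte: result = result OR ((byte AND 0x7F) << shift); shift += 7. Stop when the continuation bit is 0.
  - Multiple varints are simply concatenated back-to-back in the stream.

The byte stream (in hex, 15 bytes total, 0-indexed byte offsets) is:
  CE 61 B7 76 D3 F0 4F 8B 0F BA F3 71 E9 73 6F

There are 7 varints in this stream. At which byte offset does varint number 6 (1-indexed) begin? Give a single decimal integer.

Answer: 12

Derivation:
  byte[0]=0xCE cont=1 payload=0x4E=78: acc |= 78<<0 -> acc=78 shift=7
  byte[1]=0x61 cont=0 payload=0x61=97: acc |= 97<<7 -> acc=12494 shift=14 [end]
Varint 1: bytes[0:2] = CE 61 -> value 12494 (2 byte(s))
  byte[2]=0xB7 cont=1 payload=0x37=55: acc |= 55<<0 -> acc=55 shift=7
  byte[3]=0x76 cont=0 payload=0x76=118: acc |= 118<<7 -> acc=15159 shift=14 [end]
Varint 2: bytes[2:4] = B7 76 -> value 15159 (2 byte(s))
  byte[4]=0xD3 cont=1 payload=0x53=83: acc |= 83<<0 -> acc=83 shift=7
  byte[5]=0xF0 cont=1 payload=0x70=112: acc |= 112<<7 -> acc=14419 shift=14
  byte[6]=0x4F cont=0 payload=0x4F=79: acc |= 79<<14 -> acc=1308755 shift=21 [end]
Varint 3: bytes[4:7] = D3 F0 4F -> value 1308755 (3 byte(s))
  byte[7]=0x8B cont=1 payload=0x0B=11: acc |= 11<<0 -> acc=11 shift=7
  byte[8]=0x0F cont=0 payload=0x0F=15: acc |= 15<<7 -> acc=1931 shift=14 [end]
Varint 4: bytes[7:9] = 8B 0F -> value 1931 (2 byte(s))
  byte[9]=0xBA cont=1 payload=0x3A=58: acc |= 58<<0 -> acc=58 shift=7
  byte[10]=0xF3 cont=1 payload=0x73=115: acc |= 115<<7 -> acc=14778 shift=14
  byte[11]=0x71 cont=0 payload=0x71=113: acc |= 113<<14 -> acc=1866170 shift=21 [end]
Varint 5: bytes[9:12] = BA F3 71 -> value 1866170 (3 byte(s))
  byte[12]=0xE9 cont=1 payload=0x69=105: acc |= 105<<0 -> acc=105 shift=7
  byte[13]=0x73 cont=0 payload=0x73=115: acc |= 115<<7 -> acc=14825 shift=14 [end]
Varint 6: bytes[12:14] = E9 73 -> value 14825 (2 byte(s))
  byte[14]=0x6F cont=0 payload=0x6F=111: acc |= 111<<0 -> acc=111 shift=7 [end]
Varint 7: bytes[14:15] = 6F -> value 111 (1 byte(s))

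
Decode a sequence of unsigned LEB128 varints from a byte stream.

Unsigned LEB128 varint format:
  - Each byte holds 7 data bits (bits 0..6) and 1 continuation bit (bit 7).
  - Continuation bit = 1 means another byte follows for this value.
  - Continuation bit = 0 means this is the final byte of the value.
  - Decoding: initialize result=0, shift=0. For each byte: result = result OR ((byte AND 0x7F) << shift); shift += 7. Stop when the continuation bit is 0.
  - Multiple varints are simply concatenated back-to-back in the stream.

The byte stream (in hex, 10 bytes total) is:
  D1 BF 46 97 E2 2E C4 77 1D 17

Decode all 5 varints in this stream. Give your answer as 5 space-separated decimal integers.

Answer: 1155025 766231 15300 29 23

Derivation:
  byte[0]=0xD1 cont=1 payload=0x51=81: acc |= 81<<0 -> acc=81 shift=7
  byte[1]=0xBF cont=1 payload=0x3F=63: acc |= 63<<7 -> acc=8145 shift=14
  byte[2]=0x46 cont=0 payload=0x46=70: acc |= 70<<14 -> acc=1155025 shift=21 [end]
Varint 1: bytes[0:3] = D1 BF 46 -> value 1155025 (3 byte(s))
  byte[3]=0x97 cont=1 payload=0x17=23: acc |= 23<<0 -> acc=23 shift=7
  byte[4]=0xE2 cont=1 payload=0x62=98: acc |= 98<<7 -> acc=12567 shift=14
  byte[5]=0x2E cont=0 payload=0x2E=46: acc |= 46<<14 -> acc=766231 shift=21 [end]
Varint 2: bytes[3:6] = 97 E2 2E -> value 766231 (3 byte(s))
  byte[6]=0xC4 cont=1 payload=0x44=68: acc |= 68<<0 -> acc=68 shift=7
  byte[7]=0x77 cont=0 payload=0x77=119: acc |= 119<<7 -> acc=15300 shift=14 [end]
Varint 3: bytes[6:8] = C4 77 -> value 15300 (2 byte(s))
  byte[8]=0x1D cont=0 payload=0x1D=29: acc |= 29<<0 -> acc=29 shift=7 [end]
Varint 4: bytes[8:9] = 1D -> value 29 (1 byte(s))
  byte[9]=0x17 cont=0 payload=0x17=23: acc |= 23<<0 -> acc=23 shift=7 [end]
Varint 5: bytes[9:10] = 17 -> value 23 (1 byte(s))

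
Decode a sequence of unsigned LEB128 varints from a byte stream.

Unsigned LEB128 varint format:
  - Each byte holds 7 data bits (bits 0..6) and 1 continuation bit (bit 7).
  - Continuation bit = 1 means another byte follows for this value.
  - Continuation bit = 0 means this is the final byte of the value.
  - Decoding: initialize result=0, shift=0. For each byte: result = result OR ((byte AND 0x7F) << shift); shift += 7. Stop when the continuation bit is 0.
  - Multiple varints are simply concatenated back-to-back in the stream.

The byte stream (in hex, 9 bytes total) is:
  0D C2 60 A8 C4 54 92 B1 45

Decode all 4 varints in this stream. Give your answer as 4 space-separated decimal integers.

Answer: 13 12354 1385000 1136786

Derivation:
  byte[0]=0x0D cont=0 payload=0x0D=13: acc |= 13<<0 -> acc=13 shift=7 [end]
Varint 1: bytes[0:1] = 0D -> value 13 (1 byte(s))
  byte[1]=0xC2 cont=1 payload=0x42=66: acc |= 66<<0 -> acc=66 shift=7
  byte[2]=0x60 cont=0 payload=0x60=96: acc |= 96<<7 -> acc=12354 shift=14 [end]
Varint 2: bytes[1:3] = C2 60 -> value 12354 (2 byte(s))
  byte[3]=0xA8 cont=1 payload=0x28=40: acc |= 40<<0 -> acc=40 shift=7
  byte[4]=0xC4 cont=1 payload=0x44=68: acc |= 68<<7 -> acc=8744 shift=14
  byte[5]=0x54 cont=0 payload=0x54=84: acc |= 84<<14 -> acc=1385000 shift=21 [end]
Varint 3: bytes[3:6] = A8 C4 54 -> value 1385000 (3 byte(s))
  byte[6]=0x92 cont=1 payload=0x12=18: acc |= 18<<0 -> acc=18 shift=7
  byte[7]=0xB1 cont=1 payload=0x31=49: acc |= 49<<7 -> acc=6290 shift=14
  byte[8]=0x45 cont=0 payload=0x45=69: acc |= 69<<14 -> acc=1136786 shift=21 [end]
Varint 4: bytes[6:9] = 92 B1 45 -> value 1136786 (3 byte(s))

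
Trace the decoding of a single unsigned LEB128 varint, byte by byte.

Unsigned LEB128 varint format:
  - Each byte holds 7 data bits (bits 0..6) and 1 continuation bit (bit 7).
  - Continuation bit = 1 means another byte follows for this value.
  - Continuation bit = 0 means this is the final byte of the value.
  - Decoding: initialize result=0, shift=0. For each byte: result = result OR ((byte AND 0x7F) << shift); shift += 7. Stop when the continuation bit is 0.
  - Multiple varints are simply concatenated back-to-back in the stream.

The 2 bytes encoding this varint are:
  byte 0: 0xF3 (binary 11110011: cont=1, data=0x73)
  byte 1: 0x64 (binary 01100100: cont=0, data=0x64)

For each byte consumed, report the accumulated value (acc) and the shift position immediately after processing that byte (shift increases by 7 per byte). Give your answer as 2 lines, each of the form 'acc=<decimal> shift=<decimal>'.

byte 0=0xF3: payload=0x73=115, contrib = 115<<0 = 115; acc -> 115, shift -> 7
byte 1=0x64: payload=0x64=100, contrib = 100<<7 = 12800; acc -> 12915, shift -> 14

Answer: acc=115 shift=7
acc=12915 shift=14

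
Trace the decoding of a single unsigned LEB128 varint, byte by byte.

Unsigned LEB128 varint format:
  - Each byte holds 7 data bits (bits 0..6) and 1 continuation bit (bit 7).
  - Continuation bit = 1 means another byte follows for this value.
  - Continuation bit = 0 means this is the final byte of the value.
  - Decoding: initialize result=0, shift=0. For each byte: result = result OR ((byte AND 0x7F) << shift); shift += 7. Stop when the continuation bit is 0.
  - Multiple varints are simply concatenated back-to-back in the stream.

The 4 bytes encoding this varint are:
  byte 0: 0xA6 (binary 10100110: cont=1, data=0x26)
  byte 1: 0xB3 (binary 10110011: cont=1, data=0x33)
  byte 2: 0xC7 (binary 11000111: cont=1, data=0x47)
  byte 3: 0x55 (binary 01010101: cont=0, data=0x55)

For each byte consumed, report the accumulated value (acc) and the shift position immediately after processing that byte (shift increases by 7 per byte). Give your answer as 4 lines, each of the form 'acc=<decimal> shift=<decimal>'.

Answer: acc=38 shift=7
acc=6566 shift=14
acc=1169830 shift=21
acc=179427750 shift=28

Derivation:
byte 0=0xA6: payload=0x26=38, contrib = 38<<0 = 38; acc -> 38, shift -> 7
byte 1=0xB3: payload=0x33=51, contrib = 51<<7 = 6528; acc -> 6566, shift -> 14
byte 2=0xC7: payload=0x47=71, contrib = 71<<14 = 1163264; acc -> 1169830, shift -> 21
byte 3=0x55: payload=0x55=85, contrib = 85<<21 = 178257920; acc -> 179427750, shift -> 28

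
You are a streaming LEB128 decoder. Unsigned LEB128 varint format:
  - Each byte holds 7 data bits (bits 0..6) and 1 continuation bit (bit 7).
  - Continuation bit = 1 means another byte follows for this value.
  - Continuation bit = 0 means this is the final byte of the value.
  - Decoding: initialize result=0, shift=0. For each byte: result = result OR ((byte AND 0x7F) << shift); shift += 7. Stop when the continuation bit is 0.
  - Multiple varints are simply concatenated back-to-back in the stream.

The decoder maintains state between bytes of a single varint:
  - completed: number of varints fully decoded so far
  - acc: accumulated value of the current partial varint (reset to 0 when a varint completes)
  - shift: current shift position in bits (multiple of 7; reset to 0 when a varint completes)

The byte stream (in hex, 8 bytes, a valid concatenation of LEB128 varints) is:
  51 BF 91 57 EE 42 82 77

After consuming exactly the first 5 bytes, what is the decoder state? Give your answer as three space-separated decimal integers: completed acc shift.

Answer: 2 110 7

Derivation:
byte[0]=0x51 cont=0 payload=0x51: varint #1 complete (value=81); reset -> completed=1 acc=0 shift=0
byte[1]=0xBF cont=1 payload=0x3F: acc |= 63<<0 -> completed=1 acc=63 shift=7
byte[2]=0x91 cont=1 payload=0x11: acc |= 17<<7 -> completed=1 acc=2239 shift=14
byte[3]=0x57 cont=0 payload=0x57: varint #2 complete (value=1427647); reset -> completed=2 acc=0 shift=0
byte[4]=0xEE cont=1 payload=0x6E: acc |= 110<<0 -> completed=2 acc=110 shift=7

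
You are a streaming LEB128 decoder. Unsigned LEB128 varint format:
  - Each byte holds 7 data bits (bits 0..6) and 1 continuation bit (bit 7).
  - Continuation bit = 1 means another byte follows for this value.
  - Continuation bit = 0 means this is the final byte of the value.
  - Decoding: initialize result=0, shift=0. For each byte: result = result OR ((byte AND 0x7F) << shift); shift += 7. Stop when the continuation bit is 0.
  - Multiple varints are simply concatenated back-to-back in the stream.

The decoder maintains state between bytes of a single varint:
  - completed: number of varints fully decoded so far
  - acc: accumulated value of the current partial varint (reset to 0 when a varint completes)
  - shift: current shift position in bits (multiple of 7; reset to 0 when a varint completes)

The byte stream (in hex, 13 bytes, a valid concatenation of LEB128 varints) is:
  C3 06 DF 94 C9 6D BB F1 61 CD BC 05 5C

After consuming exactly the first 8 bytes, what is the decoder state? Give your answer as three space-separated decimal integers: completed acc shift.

byte[0]=0xC3 cont=1 payload=0x43: acc |= 67<<0 -> completed=0 acc=67 shift=7
byte[1]=0x06 cont=0 payload=0x06: varint #1 complete (value=835); reset -> completed=1 acc=0 shift=0
byte[2]=0xDF cont=1 payload=0x5F: acc |= 95<<0 -> completed=1 acc=95 shift=7
byte[3]=0x94 cont=1 payload=0x14: acc |= 20<<7 -> completed=1 acc=2655 shift=14
byte[4]=0xC9 cont=1 payload=0x49: acc |= 73<<14 -> completed=1 acc=1198687 shift=21
byte[5]=0x6D cont=0 payload=0x6D: varint #2 complete (value=229788255); reset -> completed=2 acc=0 shift=0
byte[6]=0xBB cont=1 payload=0x3B: acc |= 59<<0 -> completed=2 acc=59 shift=7
byte[7]=0xF1 cont=1 payload=0x71: acc |= 113<<7 -> completed=2 acc=14523 shift=14

Answer: 2 14523 14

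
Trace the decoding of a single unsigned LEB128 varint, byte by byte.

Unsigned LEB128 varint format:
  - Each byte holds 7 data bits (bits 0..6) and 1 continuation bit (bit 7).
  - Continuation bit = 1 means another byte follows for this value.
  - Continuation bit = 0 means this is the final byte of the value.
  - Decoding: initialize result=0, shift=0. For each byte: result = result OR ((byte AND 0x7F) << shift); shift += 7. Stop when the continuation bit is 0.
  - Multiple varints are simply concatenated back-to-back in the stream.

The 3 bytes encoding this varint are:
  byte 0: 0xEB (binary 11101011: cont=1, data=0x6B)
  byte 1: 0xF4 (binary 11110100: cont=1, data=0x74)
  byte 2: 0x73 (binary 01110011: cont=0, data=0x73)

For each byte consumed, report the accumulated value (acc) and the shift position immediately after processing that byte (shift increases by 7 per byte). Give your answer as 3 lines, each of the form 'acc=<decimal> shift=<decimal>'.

Answer: acc=107 shift=7
acc=14955 shift=14
acc=1899115 shift=21

Derivation:
byte 0=0xEB: payload=0x6B=107, contrib = 107<<0 = 107; acc -> 107, shift -> 7
byte 1=0xF4: payload=0x74=116, contrib = 116<<7 = 14848; acc -> 14955, shift -> 14
byte 2=0x73: payload=0x73=115, contrib = 115<<14 = 1884160; acc -> 1899115, shift -> 21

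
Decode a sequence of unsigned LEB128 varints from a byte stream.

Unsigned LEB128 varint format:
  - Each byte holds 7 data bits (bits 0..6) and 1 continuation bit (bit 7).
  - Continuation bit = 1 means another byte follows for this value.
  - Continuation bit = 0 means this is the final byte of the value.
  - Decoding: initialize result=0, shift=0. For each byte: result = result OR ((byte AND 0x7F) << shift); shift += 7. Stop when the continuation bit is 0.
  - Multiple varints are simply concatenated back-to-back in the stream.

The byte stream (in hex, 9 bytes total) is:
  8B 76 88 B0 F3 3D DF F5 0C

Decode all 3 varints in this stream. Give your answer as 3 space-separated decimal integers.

  byte[0]=0x8B cont=1 payload=0x0B=11: acc |= 11<<0 -> acc=11 shift=7
  byte[1]=0x76 cont=0 payload=0x76=118: acc |= 118<<7 -> acc=15115 shift=14 [end]
Varint 1: bytes[0:2] = 8B 76 -> value 15115 (2 byte(s))
  byte[2]=0x88 cont=1 payload=0x08=8: acc |= 8<<0 -> acc=8 shift=7
  byte[3]=0xB0 cont=1 payload=0x30=48: acc |= 48<<7 -> acc=6152 shift=14
  byte[4]=0xF3 cont=1 payload=0x73=115: acc |= 115<<14 -> acc=1890312 shift=21
  byte[5]=0x3D cont=0 payload=0x3D=61: acc |= 61<<21 -> acc=129816584 shift=28 [end]
Varint 2: bytes[2:6] = 88 B0 F3 3D -> value 129816584 (4 byte(s))
  byte[6]=0xDF cont=1 payload=0x5F=95: acc |= 95<<0 -> acc=95 shift=7
  byte[7]=0xF5 cont=1 payload=0x75=117: acc |= 117<<7 -> acc=15071 shift=14
  byte[8]=0x0C cont=0 payload=0x0C=12: acc |= 12<<14 -> acc=211679 shift=21 [end]
Varint 3: bytes[6:9] = DF F5 0C -> value 211679 (3 byte(s))

Answer: 15115 129816584 211679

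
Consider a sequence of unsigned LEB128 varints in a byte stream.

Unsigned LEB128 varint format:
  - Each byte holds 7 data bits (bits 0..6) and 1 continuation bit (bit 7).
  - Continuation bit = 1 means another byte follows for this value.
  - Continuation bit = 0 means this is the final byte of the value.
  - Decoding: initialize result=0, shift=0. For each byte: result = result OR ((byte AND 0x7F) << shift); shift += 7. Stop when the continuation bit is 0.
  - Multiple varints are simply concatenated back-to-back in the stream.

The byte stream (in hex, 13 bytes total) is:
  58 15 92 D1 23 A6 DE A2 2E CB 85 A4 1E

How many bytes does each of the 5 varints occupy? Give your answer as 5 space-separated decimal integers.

  byte[0]=0x58 cont=0 payload=0x58=88: acc |= 88<<0 -> acc=88 shift=7 [end]
Varint 1: bytes[0:1] = 58 -> value 88 (1 byte(s))
  byte[1]=0x15 cont=0 payload=0x15=21: acc |= 21<<0 -> acc=21 shift=7 [end]
Varint 2: bytes[1:2] = 15 -> value 21 (1 byte(s))
  byte[2]=0x92 cont=1 payload=0x12=18: acc |= 18<<0 -> acc=18 shift=7
  byte[3]=0xD1 cont=1 payload=0x51=81: acc |= 81<<7 -> acc=10386 shift=14
  byte[4]=0x23 cont=0 payload=0x23=35: acc |= 35<<14 -> acc=583826 shift=21 [end]
Varint 3: bytes[2:5] = 92 D1 23 -> value 583826 (3 byte(s))
  byte[5]=0xA6 cont=1 payload=0x26=38: acc |= 38<<0 -> acc=38 shift=7
  byte[6]=0xDE cont=1 payload=0x5E=94: acc |= 94<<7 -> acc=12070 shift=14
  byte[7]=0xA2 cont=1 payload=0x22=34: acc |= 34<<14 -> acc=569126 shift=21
  byte[8]=0x2E cont=0 payload=0x2E=46: acc |= 46<<21 -> acc=97038118 shift=28 [end]
Varint 4: bytes[5:9] = A6 DE A2 2E -> value 97038118 (4 byte(s))
  byte[9]=0xCB cont=1 payload=0x4B=75: acc |= 75<<0 -> acc=75 shift=7
  byte[10]=0x85 cont=1 payload=0x05=5: acc |= 5<<7 -> acc=715 shift=14
  byte[11]=0xA4 cont=1 payload=0x24=36: acc |= 36<<14 -> acc=590539 shift=21
  byte[12]=0x1E cont=0 payload=0x1E=30: acc |= 30<<21 -> acc=63505099 shift=28 [end]
Varint 5: bytes[9:13] = CB 85 A4 1E -> value 63505099 (4 byte(s))

Answer: 1 1 3 4 4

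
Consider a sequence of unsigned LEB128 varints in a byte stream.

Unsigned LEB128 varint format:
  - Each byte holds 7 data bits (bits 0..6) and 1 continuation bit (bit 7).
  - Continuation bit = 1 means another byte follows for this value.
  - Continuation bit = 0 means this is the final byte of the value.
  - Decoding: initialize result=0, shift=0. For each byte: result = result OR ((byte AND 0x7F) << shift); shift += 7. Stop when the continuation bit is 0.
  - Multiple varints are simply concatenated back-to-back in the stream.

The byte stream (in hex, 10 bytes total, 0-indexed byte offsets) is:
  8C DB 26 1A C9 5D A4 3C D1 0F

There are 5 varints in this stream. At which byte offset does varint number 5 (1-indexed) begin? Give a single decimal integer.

Answer: 8

Derivation:
  byte[0]=0x8C cont=1 payload=0x0C=12: acc |= 12<<0 -> acc=12 shift=7
  byte[1]=0xDB cont=1 payload=0x5B=91: acc |= 91<<7 -> acc=11660 shift=14
  byte[2]=0x26 cont=0 payload=0x26=38: acc |= 38<<14 -> acc=634252 shift=21 [end]
Varint 1: bytes[0:3] = 8C DB 26 -> value 634252 (3 byte(s))
  byte[3]=0x1A cont=0 payload=0x1A=26: acc |= 26<<0 -> acc=26 shift=7 [end]
Varint 2: bytes[3:4] = 1A -> value 26 (1 byte(s))
  byte[4]=0xC9 cont=1 payload=0x49=73: acc |= 73<<0 -> acc=73 shift=7
  byte[5]=0x5D cont=0 payload=0x5D=93: acc |= 93<<7 -> acc=11977 shift=14 [end]
Varint 3: bytes[4:6] = C9 5D -> value 11977 (2 byte(s))
  byte[6]=0xA4 cont=1 payload=0x24=36: acc |= 36<<0 -> acc=36 shift=7
  byte[7]=0x3C cont=0 payload=0x3C=60: acc |= 60<<7 -> acc=7716 shift=14 [end]
Varint 4: bytes[6:8] = A4 3C -> value 7716 (2 byte(s))
  byte[8]=0xD1 cont=1 payload=0x51=81: acc |= 81<<0 -> acc=81 shift=7
  byte[9]=0x0F cont=0 payload=0x0F=15: acc |= 15<<7 -> acc=2001 shift=14 [end]
Varint 5: bytes[8:10] = D1 0F -> value 2001 (2 byte(s))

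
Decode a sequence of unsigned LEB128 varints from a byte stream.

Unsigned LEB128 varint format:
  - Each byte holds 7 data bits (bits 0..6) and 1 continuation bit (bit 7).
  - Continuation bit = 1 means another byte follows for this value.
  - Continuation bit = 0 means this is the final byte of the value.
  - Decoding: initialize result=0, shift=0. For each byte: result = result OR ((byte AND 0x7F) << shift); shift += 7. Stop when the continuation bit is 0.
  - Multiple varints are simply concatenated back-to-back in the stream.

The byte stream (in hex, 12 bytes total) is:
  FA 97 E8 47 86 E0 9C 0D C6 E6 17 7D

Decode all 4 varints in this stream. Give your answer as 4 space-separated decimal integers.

  byte[0]=0xFA cont=1 payload=0x7A=122: acc |= 122<<0 -> acc=122 shift=7
  byte[1]=0x97 cont=1 payload=0x17=23: acc |= 23<<7 -> acc=3066 shift=14
  byte[2]=0xE8 cont=1 payload=0x68=104: acc |= 104<<14 -> acc=1707002 shift=21
  byte[3]=0x47 cont=0 payload=0x47=71: acc |= 71<<21 -> acc=150604794 shift=28 [end]
Varint 1: bytes[0:4] = FA 97 E8 47 -> value 150604794 (4 byte(s))
  byte[4]=0x86 cont=1 payload=0x06=6: acc |= 6<<0 -> acc=6 shift=7
  byte[5]=0xE0 cont=1 payload=0x60=96: acc |= 96<<7 -> acc=12294 shift=14
  byte[6]=0x9C cont=1 payload=0x1C=28: acc |= 28<<14 -> acc=471046 shift=21
  byte[7]=0x0D cont=0 payload=0x0D=13: acc |= 13<<21 -> acc=27734022 shift=28 [end]
Varint 2: bytes[4:8] = 86 E0 9C 0D -> value 27734022 (4 byte(s))
  byte[8]=0xC6 cont=1 payload=0x46=70: acc |= 70<<0 -> acc=70 shift=7
  byte[9]=0xE6 cont=1 payload=0x66=102: acc |= 102<<7 -> acc=13126 shift=14
  byte[10]=0x17 cont=0 payload=0x17=23: acc |= 23<<14 -> acc=389958 shift=21 [end]
Varint 3: bytes[8:11] = C6 E6 17 -> value 389958 (3 byte(s))
  byte[11]=0x7D cont=0 payload=0x7D=125: acc |= 125<<0 -> acc=125 shift=7 [end]
Varint 4: bytes[11:12] = 7D -> value 125 (1 byte(s))

Answer: 150604794 27734022 389958 125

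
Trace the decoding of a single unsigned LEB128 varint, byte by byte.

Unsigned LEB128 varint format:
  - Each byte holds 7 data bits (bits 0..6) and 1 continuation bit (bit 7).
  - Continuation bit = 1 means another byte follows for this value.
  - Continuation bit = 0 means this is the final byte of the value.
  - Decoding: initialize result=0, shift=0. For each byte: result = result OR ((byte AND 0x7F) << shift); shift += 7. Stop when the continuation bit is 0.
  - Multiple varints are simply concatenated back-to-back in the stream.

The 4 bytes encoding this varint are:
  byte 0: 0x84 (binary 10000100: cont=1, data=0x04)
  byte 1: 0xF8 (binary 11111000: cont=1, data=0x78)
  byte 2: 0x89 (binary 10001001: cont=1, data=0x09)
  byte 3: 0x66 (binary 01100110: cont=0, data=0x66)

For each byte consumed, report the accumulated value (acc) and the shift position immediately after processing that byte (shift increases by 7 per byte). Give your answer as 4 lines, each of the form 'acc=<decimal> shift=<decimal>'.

byte 0=0x84: payload=0x04=4, contrib = 4<<0 = 4; acc -> 4, shift -> 7
byte 1=0xF8: payload=0x78=120, contrib = 120<<7 = 15360; acc -> 15364, shift -> 14
byte 2=0x89: payload=0x09=9, contrib = 9<<14 = 147456; acc -> 162820, shift -> 21
byte 3=0x66: payload=0x66=102, contrib = 102<<21 = 213909504; acc -> 214072324, shift -> 28

Answer: acc=4 shift=7
acc=15364 shift=14
acc=162820 shift=21
acc=214072324 shift=28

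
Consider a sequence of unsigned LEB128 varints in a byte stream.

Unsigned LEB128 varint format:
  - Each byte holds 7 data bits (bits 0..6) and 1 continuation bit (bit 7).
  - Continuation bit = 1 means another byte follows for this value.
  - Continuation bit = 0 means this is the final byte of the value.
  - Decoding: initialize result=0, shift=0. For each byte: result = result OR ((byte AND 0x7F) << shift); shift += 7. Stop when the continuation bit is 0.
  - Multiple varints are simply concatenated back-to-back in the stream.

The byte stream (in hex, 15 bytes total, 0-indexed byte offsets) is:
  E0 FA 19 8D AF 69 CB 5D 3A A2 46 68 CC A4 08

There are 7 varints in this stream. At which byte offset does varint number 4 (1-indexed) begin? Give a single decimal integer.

Answer: 8

Derivation:
  byte[0]=0xE0 cont=1 payload=0x60=96: acc |= 96<<0 -> acc=96 shift=7
  byte[1]=0xFA cont=1 payload=0x7A=122: acc |= 122<<7 -> acc=15712 shift=14
  byte[2]=0x19 cont=0 payload=0x19=25: acc |= 25<<14 -> acc=425312 shift=21 [end]
Varint 1: bytes[0:3] = E0 FA 19 -> value 425312 (3 byte(s))
  byte[3]=0x8D cont=1 payload=0x0D=13: acc |= 13<<0 -> acc=13 shift=7
  byte[4]=0xAF cont=1 payload=0x2F=47: acc |= 47<<7 -> acc=6029 shift=14
  byte[5]=0x69 cont=0 payload=0x69=105: acc |= 105<<14 -> acc=1726349 shift=21 [end]
Varint 2: bytes[3:6] = 8D AF 69 -> value 1726349 (3 byte(s))
  byte[6]=0xCB cont=1 payload=0x4B=75: acc |= 75<<0 -> acc=75 shift=7
  byte[7]=0x5D cont=0 payload=0x5D=93: acc |= 93<<7 -> acc=11979 shift=14 [end]
Varint 3: bytes[6:8] = CB 5D -> value 11979 (2 byte(s))
  byte[8]=0x3A cont=0 payload=0x3A=58: acc |= 58<<0 -> acc=58 shift=7 [end]
Varint 4: bytes[8:9] = 3A -> value 58 (1 byte(s))
  byte[9]=0xA2 cont=1 payload=0x22=34: acc |= 34<<0 -> acc=34 shift=7
  byte[10]=0x46 cont=0 payload=0x46=70: acc |= 70<<7 -> acc=8994 shift=14 [end]
Varint 5: bytes[9:11] = A2 46 -> value 8994 (2 byte(s))
  byte[11]=0x68 cont=0 payload=0x68=104: acc |= 104<<0 -> acc=104 shift=7 [end]
Varint 6: bytes[11:12] = 68 -> value 104 (1 byte(s))
  byte[12]=0xCC cont=1 payload=0x4C=76: acc |= 76<<0 -> acc=76 shift=7
  byte[13]=0xA4 cont=1 payload=0x24=36: acc |= 36<<7 -> acc=4684 shift=14
  byte[14]=0x08 cont=0 payload=0x08=8: acc |= 8<<14 -> acc=135756 shift=21 [end]
Varint 7: bytes[12:15] = CC A4 08 -> value 135756 (3 byte(s))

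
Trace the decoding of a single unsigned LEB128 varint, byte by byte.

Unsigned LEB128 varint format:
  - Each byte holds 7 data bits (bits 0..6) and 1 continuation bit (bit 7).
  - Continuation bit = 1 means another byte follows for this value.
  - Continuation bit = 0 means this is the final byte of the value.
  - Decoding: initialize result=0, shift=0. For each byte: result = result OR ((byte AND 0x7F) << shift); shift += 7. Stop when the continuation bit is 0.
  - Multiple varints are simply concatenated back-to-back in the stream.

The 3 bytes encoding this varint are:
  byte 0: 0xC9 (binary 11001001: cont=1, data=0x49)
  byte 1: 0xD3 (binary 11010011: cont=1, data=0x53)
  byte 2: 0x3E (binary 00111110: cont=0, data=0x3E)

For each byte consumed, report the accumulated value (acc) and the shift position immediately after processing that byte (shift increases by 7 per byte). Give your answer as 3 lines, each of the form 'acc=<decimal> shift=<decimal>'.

Answer: acc=73 shift=7
acc=10697 shift=14
acc=1026505 shift=21

Derivation:
byte 0=0xC9: payload=0x49=73, contrib = 73<<0 = 73; acc -> 73, shift -> 7
byte 1=0xD3: payload=0x53=83, contrib = 83<<7 = 10624; acc -> 10697, shift -> 14
byte 2=0x3E: payload=0x3E=62, contrib = 62<<14 = 1015808; acc -> 1026505, shift -> 21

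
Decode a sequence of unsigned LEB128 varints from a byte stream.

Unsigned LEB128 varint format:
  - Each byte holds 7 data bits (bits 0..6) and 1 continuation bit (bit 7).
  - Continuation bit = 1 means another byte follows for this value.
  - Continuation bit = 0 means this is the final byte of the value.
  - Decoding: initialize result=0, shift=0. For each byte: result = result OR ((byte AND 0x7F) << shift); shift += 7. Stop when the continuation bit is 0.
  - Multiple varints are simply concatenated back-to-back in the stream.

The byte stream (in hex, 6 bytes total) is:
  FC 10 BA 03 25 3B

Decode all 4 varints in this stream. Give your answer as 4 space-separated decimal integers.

  byte[0]=0xFC cont=1 payload=0x7C=124: acc |= 124<<0 -> acc=124 shift=7
  byte[1]=0x10 cont=0 payload=0x10=16: acc |= 16<<7 -> acc=2172 shift=14 [end]
Varint 1: bytes[0:2] = FC 10 -> value 2172 (2 byte(s))
  byte[2]=0xBA cont=1 payload=0x3A=58: acc |= 58<<0 -> acc=58 shift=7
  byte[3]=0x03 cont=0 payload=0x03=3: acc |= 3<<7 -> acc=442 shift=14 [end]
Varint 2: bytes[2:4] = BA 03 -> value 442 (2 byte(s))
  byte[4]=0x25 cont=0 payload=0x25=37: acc |= 37<<0 -> acc=37 shift=7 [end]
Varint 3: bytes[4:5] = 25 -> value 37 (1 byte(s))
  byte[5]=0x3B cont=0 payload=0x3B=59: acc |= 59<<0 -> acc=59 shift=7 [end]
Varint 4: bytes[5:6] = 3B -> value 59 (1 byte(s))

Answer: 2172 442 37 59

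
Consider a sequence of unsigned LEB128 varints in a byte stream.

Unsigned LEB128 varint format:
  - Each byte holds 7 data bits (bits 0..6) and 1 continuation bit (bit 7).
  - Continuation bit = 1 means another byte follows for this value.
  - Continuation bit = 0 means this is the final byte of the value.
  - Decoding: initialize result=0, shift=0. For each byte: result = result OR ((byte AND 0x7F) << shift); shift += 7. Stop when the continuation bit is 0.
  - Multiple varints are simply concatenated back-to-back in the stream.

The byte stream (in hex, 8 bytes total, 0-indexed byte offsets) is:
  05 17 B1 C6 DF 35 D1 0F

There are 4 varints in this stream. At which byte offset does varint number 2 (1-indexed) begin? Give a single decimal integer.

Answer: 1

Derivation:
  byte[0]=0x05 cont=0 payload=0x05=5: acc |= 5<<0 -> acc=5 shift=7 [end]
Varint 1: bytes[0:1] = 05 -> value 5 (1 byte(s))
  byte[1]=0x17 cont=0 payload=0x17=23: acc |= 23<<0 -> acc=23 shift=7 [end]
Varint 2: bytes[1:2] = 17 -> value 23 (1 byte(s))
  byte[2]=0xB1 cont=1 payload=0x31=49: acc |= 49<<0 -> acc=49 shift=7
  byte[3]=0xC6 cont=1 payload=0x46=70: acc |= 70<<7 -> acc=9009 shift=14
  byte[4]=0xDF cont=1 payload=0x5F=95: acc |= 95<<14 -> acc=1565489 shift=21
  byte[5]=0x35 cont=0 payload=0x35=53: acc |= 53<<21 -> acc=112714545 shift=28 [end]
Varint 3: bytes[2:6] = B1 C6 DF 35 -> value 112714545 (4 byte(s))
  byte[6]=0xD1 cont=1 payload=0x51=81: acc |= 81<<0 -> acc=81 shift=7
  byte[7]=0x0F cont=0 payload=0x0F=15: acc |= 15<<7 -> acc=2001 shift=14 [end]
Varint 4: bytes[6:8] = D1 0F -> value 2001 (2 byte(s))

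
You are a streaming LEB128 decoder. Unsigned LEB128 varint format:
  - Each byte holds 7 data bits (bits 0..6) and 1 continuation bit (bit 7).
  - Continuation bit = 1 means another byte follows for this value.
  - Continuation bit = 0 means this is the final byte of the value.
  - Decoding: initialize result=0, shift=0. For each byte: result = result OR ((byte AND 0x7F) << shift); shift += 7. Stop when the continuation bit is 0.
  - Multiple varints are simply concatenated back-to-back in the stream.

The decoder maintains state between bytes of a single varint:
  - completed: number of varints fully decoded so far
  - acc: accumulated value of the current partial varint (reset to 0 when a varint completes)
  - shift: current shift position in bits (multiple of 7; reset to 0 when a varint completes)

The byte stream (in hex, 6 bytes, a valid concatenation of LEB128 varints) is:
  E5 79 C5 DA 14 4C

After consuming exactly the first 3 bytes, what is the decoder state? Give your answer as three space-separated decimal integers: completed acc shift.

byte[0]=0xE5 cont=1 payload=0x65: acc |= 101<<0 -> completed=0 acc=101 shift=7
byte[1]=0x79 cont=0 payload=0x79: varint #1 complete (value=15589); reset -> completed=1 acc=0 shift=0
byte[2]=0xC5 cont=1 payload=0x45: acc |= 69<<0 -> completed=1 acc=69 shift=7

Answer: 1 69 7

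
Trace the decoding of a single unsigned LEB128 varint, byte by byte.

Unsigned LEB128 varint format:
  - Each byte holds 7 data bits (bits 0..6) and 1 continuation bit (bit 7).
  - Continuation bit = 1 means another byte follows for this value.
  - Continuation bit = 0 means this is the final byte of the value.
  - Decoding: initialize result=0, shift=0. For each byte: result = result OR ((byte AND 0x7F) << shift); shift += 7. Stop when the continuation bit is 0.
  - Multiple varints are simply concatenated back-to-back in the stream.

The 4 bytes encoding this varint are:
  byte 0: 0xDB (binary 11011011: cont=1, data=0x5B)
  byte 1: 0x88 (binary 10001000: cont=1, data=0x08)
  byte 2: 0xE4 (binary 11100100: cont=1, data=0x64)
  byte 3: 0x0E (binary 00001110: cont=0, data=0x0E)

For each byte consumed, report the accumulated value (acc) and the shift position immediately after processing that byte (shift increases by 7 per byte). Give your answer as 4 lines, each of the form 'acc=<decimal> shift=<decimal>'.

Answer: acc=91 shift=7
acc=1115 shift=14
acc=1639515 shift=21
acc=30999643 shift=28

Derivation:
byte 0=0xDB: payload=0x5B=91, contrib = 91<<0 = 91; acc -> 91, shift -> 7
byte 1=0x88: payload=0x08=8, contrib = 8<<7 = 1024; acc -> 1115, shift -> 14
byte 2=0xE4: payload=0x64=100, contrib = 100<<14 = 1638400; acc -> 1639515, shift -> 21
byte 3=0x0E: payload=0x0E=14, contrib = 14<<21 = 29360128; acc -> 30999643, shift -> 28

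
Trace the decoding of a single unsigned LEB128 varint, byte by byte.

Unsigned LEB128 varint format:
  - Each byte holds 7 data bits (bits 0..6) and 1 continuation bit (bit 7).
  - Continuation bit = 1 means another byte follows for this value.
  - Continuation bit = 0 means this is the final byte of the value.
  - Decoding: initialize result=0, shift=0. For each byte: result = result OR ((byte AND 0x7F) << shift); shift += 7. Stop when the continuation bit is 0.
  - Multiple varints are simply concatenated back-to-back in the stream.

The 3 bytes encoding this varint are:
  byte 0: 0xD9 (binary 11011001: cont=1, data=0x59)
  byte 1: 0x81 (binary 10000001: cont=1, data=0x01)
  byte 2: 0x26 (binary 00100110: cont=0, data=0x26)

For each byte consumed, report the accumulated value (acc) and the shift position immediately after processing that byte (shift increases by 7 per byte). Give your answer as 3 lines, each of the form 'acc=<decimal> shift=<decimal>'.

byte 0=0xD9: payload=0x59=89, contrib = 89<<0 = 89; acc -> 89, shift -> 7
byte 1=0x81: payload=0x01=1, contrib = 1<<7 = 128; acc -> 217, shift -> 14
byte 2=0x26: payload=0x26=38, contrib = 38<<14 = 622592; acc -> 622809, shift -> 21

Answer: acc=89 shift=7
acc=217 shift=14
acc=622809 shift=21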